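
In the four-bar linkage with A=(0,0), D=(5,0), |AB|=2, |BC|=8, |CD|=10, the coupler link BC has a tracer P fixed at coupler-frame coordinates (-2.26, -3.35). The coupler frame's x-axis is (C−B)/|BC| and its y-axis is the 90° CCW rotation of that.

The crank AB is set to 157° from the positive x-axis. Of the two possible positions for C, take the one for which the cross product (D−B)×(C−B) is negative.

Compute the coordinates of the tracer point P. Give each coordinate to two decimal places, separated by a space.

-5.17 3.07

A=(0,0), D=(5.00,0)
B = A + 2.00·(cos157°, sin157°) = (-1.8410, 0.7815)
|BD| = 6.8855
circle(B,8.00) ∩ circle(D,10.00): a=0.8286, h=7.9570
  candidates: C₊=(-0.1147,8.5930) cross=54.788; C₋=(-1.9209,-7.2181) cross=-54.788
  mode - wants cross < 0 → take C=(-1.9209,-7.2181) (cross=-54.788)
ex = (C−B)/|BC| = (-0.0100,-1.0000); ey = (1.0000,-0.0100)
P = B + -2.26·ex + -3.35·ey = (-5.1683,3.0748)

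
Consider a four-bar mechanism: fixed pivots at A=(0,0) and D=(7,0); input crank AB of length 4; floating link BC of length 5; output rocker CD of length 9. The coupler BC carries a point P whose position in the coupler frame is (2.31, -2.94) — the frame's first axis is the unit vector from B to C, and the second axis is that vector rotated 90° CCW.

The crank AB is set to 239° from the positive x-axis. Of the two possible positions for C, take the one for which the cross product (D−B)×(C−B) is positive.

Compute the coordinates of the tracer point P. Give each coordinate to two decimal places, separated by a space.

0.97 -1.24

A=(0,0), D=(7.00,0)
B = A + 4.00·(cos239°, sin239°) = (-2.0602, -3.4287)
|BD| = 9.6872
circle(B,5.00) ∩ circle(D,9.00): a=1.9532, h=4.6027
  candidates: C₊=(-1.8625,1.5674) cross=44.588; C₋=(1.3957,-7.0421) cross=-44.588
  mode + wants cross > 0 → take C=(-1.8625,1.5674) (cross=44.588)
ex = (C−B)/|BC| = (0.0395,0.9992); ey = (-0.9992,0.0395)
P = B + 2.31·ex + -2.94·ey = (0.9689,-1.2367)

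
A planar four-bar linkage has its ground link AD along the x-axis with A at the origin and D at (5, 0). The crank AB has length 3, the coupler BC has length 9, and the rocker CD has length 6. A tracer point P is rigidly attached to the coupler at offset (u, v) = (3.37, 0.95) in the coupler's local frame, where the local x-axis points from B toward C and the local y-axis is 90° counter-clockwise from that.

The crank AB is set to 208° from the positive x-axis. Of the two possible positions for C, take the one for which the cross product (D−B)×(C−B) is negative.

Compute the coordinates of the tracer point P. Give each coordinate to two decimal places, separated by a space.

0.73 -2.31

A=(0,0), D=(5.00,0)
B = A + 3.00·(cos208°, sin208°) = (-2.6488, -1.4084)
|BD| = 7.7774
circle(B,9.00) ∩ circle(D,6.00): a=6.7817, h=5.9168
  candidates: C₊=(2.9493,5.6387) cross=46.018; C₋=(5.0922,-5.9993) cross=-46.018
  mode - wants cross < 0 → take C=(5.0922,-5.9993) (cross=-46.018)
ex = (C−B)/|BC| = (0.8601,-0.5101); ey = (0.5101,0.8601)
P = B + 3.37·ex + 0.95·ey = (0.7343,-2.3103)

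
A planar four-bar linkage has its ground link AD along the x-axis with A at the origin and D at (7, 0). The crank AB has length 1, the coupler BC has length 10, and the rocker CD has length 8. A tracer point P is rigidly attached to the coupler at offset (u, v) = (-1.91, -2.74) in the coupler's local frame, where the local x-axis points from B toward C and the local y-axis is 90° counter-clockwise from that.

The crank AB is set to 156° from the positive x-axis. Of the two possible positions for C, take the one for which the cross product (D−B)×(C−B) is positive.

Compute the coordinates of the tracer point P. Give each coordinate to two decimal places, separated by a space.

A=(0,0), D=(7.00,0)
B = A + 1.00·(cos156°, sin156°) = (-0.9135, 0.4067)
|BD| = 7.9240
circle(B,10.00) ∩ circle(D,8.00): a=6.2336, h=7.8194
  candidates: C₊=(5.7132,7.8958) cross=61.961; C₋=(4.9104,-7.7223) cross=-61.961
  mode + wants cross > 0 → take C=(5.7132,7.8958) (cross=61.961)
ex = (C−B)/|BC| = (0.6627,0.7489); ey = (-0.7489,0.6627)
P = B + -1.91·ex + -2.74·ey = (-0.1272,-2.8394)

-0.13 -2.84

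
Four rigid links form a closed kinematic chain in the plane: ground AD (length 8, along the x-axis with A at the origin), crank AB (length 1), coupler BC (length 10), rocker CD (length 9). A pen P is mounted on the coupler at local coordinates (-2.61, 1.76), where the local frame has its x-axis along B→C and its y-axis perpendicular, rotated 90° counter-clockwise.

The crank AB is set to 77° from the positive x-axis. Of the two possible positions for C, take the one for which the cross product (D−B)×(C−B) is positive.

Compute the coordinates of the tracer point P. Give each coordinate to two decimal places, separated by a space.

-2.77 0.00

A=(0,0), D=(8.00,0)
B = A + 1.00·(cos77°, sin77°) = (0.2250, 0.9744)
|BD| = 7.8359
circle(B,10.00) ∩ circle(D,9.00): a=5.1303, h=8.5837
  candidates: C₊=(6.3828,8.8535) cross=67.261; C₋=(4.2481,-8.1807) cross=-67.261
  mode + wants cross > 0 → take C=(6.3828,8.8535) (cross=67.261)
ex = (C−B)/|BC| = (0.6158,0.7879); ey = (-0.7879,0.6158)
P = B + -2.61·ex + 1.76·ey = (-2.7690,0.0017)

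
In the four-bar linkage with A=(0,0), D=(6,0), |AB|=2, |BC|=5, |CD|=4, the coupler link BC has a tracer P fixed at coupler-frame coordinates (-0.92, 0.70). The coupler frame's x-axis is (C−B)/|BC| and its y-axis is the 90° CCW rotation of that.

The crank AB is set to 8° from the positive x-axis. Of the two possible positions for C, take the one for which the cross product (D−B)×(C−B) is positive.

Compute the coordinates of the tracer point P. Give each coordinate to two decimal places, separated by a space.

0.84 0.08

A=(0,0), D=(6.00,0)
B = A + 2.00·(cos8°, sin8°) = (1.9805, 0.2783)
|BD| = 4.0291
circle(B,5.00) ∩ circle(D,4.00): a=3.1314, h=3.8980
  candidates: C₊=(5.3738,3.9507) cross=15.705; C₋=(4.8352,-3.8266) cross=-15.705
  mode + wants cross > 0 → take C=(5.3738,3.9507) (cross=15.705)
ex = (C−B)/|BC| = (0.6786,0.7345); ey = (-0.7345,0.6786)
P = B + -0.92·ex + 0.70·ey = (0.8421,0.0777)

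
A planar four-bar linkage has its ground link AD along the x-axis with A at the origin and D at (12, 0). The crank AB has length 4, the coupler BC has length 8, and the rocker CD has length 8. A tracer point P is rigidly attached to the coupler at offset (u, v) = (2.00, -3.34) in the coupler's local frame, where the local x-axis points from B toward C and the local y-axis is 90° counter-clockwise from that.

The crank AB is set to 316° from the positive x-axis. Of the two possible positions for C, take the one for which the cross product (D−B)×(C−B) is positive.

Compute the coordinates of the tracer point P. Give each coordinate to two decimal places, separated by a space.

A=(0,0), D=(12.00,0)
B = A + 4.00·(cos316°, sin316°) = (2.8774, -2.7786)
|BD| = 9.5364
circle(B,8.00) ∩ circle(D,8.00): a=4.7682, h=6.4237
  candidates: C₊=(5.5670,4.7557) cross=61.259; C₋=(9.3104,-7.5343) cross=-61.259
  mode + wants cross > 0 → take C=(5.5670,4.7557) (cross=61.259)
ex = (C−B)/|BC| = (0.3362,0.9418); ey = (-0.9418,0.3362)
P = B + 2.00·ex + -3.34·ey = (6.6953,-2.0180)

6.70 -2.02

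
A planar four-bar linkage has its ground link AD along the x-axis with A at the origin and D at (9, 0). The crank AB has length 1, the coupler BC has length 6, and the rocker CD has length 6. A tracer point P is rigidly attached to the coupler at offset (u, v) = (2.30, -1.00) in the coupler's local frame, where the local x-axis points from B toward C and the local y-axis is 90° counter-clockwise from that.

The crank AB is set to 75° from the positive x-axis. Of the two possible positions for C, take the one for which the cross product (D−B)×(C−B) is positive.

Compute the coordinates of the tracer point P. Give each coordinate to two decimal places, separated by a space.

A=(0,0), D=(9.00,0)
B = A + 1.00·(cos75°, sin75°) = (0.2588, 0.9659)
|BD| = 8.7944
circle(B,6.00) ∩ circle(D,6.00): a=4.3972, h=4.0822
  candidates: C₊=(5.0778,4.5405) cross=35.901; C₋=(4.1810,-3.5746) cross=-35.901
  mode + wants cross > 0 → take C=(5.0778,4.5405) (cross=35.901)
ex = (C−B)/|BC| = (0.8032,0.5958); ey = (-0.5958,0.8032)
P = B + 2.30·ex + -1.00·ey = (2.7019,1.5330)

2.70 1.53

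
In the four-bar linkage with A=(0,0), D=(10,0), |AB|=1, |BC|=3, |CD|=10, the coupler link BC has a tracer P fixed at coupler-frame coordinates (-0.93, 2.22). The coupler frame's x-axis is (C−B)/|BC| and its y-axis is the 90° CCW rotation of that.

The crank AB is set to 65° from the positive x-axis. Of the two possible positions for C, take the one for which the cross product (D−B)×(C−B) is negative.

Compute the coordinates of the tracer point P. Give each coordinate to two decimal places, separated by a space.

A=(0,0), D=(10.00,0)
B = A + 1.00·(cos65°, sin65°) = (0.4226, 0.9063)
|BD| = 9.6202
circle(B,3.00) ∩ circle(D,10.00): a=0.0804, h=2.9989
  candidates: C₊=(0.7852,3.8843) cross=28.850; C₋=(0.2202,-2.0869) cross=-28.850
  mode - wants cross < 0 → take C=(0.2202,-2.0869) (cross=-28.850)
ex = (C−B)/|BC| = (-0.0675,-0.9977); ey = (0.9977,-0.0675)
P = B + -0.93·ex + 2.22·ey = (2.7003,1.6844)

2.70 1.68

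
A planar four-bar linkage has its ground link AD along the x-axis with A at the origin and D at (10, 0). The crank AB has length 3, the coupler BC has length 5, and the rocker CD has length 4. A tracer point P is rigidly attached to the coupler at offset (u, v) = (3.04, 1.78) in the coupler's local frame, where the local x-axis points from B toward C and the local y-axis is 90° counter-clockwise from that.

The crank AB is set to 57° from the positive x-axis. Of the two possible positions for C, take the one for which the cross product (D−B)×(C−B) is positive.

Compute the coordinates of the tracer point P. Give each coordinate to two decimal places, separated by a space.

A=(0,0), D=(10.00,0)
B = A + 3.00·(cos57°, sin57°) = (1.6339, 2.5160)
|BD| = 8.7362
circle(B,5.00) ∩ circle(D,4.00): a=4.8832, h=1.0744
  candidates: C₊=(6.6196,2.1385) cross=9.386; C₋=(6.0008,0.0808) cross=-9.386
  mode + wants cross > 0 → take C=(6.6196,2.1385) (cross=9.386)
ex = (C−B)/|BC| = (0.9971,-0.0755); ey = (0.0755,0.9971)
P = B + 3.04·ex + 1.78·ey = (4.7996,4.0614)

4.80 4.06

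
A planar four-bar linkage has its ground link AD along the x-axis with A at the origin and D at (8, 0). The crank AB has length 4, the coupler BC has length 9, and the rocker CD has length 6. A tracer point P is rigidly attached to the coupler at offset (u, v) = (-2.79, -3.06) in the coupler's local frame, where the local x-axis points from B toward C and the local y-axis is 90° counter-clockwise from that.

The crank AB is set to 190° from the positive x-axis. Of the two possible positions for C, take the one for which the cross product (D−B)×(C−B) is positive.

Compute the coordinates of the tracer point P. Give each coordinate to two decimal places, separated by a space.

A=(0,0), D=(8.00,0)
B = A + 4.00·(cos190°, sin190°) = (-3.9392, -0.6946)
|BD| = 11.9594
circle(B,9.00) ∩ circle(D,6.00): a=7.8611, h=4.3822
  candidates: C₊=(3.6541,4.1368) cross=52.408; C₋=(4.1631,-4.6128) cross=-52.408
  mode + wants cross > 0 → take C=(3.6541,4.1368) (cross=52.408)
ex = (C−B)/|BC| = (0.8437,0.5368); ey = (-0.5368,0.8437)
P = B + -2.79·ex + -3.06·ey = (-4.6505,-4.7740)

-4.65 -4.77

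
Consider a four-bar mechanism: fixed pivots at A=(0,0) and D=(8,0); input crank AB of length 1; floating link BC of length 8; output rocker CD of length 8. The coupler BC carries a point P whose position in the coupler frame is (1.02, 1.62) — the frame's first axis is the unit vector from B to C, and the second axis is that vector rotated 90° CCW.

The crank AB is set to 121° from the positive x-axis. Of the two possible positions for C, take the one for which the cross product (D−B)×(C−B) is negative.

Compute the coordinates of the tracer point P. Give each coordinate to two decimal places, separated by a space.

1.39 0.67

A=(0,0), D=(8.00,0)
B = A + 1.00·(cos121°, sin121°) = (-0.5150, 0.8572)
|BD| = 8.5581
circle(B,8.00) ∩ circle(D,8.00): a=4.2790, h=6.7594
  candidates: C₊=(4.4195,7.1540) cross=57.848; C₋=(3.0655,-6.2969) cross=-57.848
  mode - wants cross < 0 → take C=(3.0655,-6.2969) (cross=-57.848)
ex = (C−B)/|BC| = (0.4476,-0.8943); ey = (0.8943,0.4476)
P = B + 1.02·ex + 1.62·ey = (1.3902,0.6701)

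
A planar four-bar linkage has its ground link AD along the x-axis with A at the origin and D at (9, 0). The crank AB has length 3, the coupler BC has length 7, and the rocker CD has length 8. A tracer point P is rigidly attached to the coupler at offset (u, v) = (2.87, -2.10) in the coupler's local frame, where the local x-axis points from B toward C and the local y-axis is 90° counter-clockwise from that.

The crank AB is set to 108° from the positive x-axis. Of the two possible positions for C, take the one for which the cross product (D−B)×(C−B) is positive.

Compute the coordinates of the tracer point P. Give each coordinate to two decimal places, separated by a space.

A=(0,0), D=(9.00,0)
B = A + 3.00·(cos108°, sin108°) = (-0.9271, 2.8532)
|BD| = 10.3289
circle(B,7.00) ∩ circle(D,8.00): a=4.4384, h=5.4130
  candidates: C₊=(4.8339,6.8296) cross=55.911; C₋=(1.8434,-3.5753) cross=-55.911
  mode + wants cross > 0 → take C=(4.8339,6.8296) (cross=55.911)
ex = (C−B)/|BC| = (0.8230,0.5681); ey = (-0.5681,0.8230)
P = B + 2.87·ex + -2.10·ey = (2.6278,2.7552)

2.63 2.76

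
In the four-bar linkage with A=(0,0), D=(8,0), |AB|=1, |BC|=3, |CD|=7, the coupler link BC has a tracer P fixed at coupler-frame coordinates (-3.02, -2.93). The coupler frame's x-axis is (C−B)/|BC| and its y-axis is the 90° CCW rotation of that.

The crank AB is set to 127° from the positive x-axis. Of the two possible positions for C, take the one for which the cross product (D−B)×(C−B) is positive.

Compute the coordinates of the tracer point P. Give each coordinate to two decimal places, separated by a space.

-0.83 -3.40

A=(0,0), D=(8.00,0)
B = A + 1.00·(cos127°, sin127°) = (-0.6018, 0.7986)
|BD| = 8.6388
circle(B,3.00) ∩ circle(D,7.00): a=2.0043, h=2.2322
  candidates: C₊=(1.6002,2.8360) cross=19.284; C₋=(1.1875,-1.6093) cross=-19.284
  mode + wants cross > 0 → take C=(1.6002,2.8360) (cross=19.284)
ex = (C−B)/|BC| = (0.7340,0.6791); ey = (-0.6791,0.7340)
P = B + -3.02·ex + -2.93·ey = (-0.8287,-3.4030)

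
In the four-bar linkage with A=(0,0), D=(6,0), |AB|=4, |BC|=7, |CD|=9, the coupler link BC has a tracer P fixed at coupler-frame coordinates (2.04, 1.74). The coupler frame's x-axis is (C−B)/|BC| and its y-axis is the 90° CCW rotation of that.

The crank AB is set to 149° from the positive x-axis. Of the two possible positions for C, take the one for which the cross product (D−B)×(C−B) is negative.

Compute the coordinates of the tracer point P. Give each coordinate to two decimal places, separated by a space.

A=(0,0), D=(6.00,0)
B = A + 4.00·(cos149°, sin149°) = (-3.4287, 2.0602)
|BD| = 9.6511
circle(B,7.00) ∩ circle(D,9.00): a=3.1677, h=6.2422
  candidates: C₊=(0.9985,7.4823) cross=60.245; C₋=(-1.6664,-4.7144) cross=-60.245
  mode - wants cross < 0 → take C=(-1.6664,-4.7144) (cross=-60.245)
ex = (C−B)/|BC| = (0.2517,-0.9678); ey = (0.9678,0.2517)
P = B + 2.04·ex + 1.74·ey = (-1.2311,0.5239)

-1.23 0.52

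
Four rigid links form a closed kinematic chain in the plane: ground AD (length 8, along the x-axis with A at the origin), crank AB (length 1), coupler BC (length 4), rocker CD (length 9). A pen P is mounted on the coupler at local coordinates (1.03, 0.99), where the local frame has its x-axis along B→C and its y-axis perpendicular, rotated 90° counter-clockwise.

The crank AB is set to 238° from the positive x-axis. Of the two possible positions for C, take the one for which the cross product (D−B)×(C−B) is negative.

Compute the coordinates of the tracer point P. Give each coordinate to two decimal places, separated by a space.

0.66 -1.63

A=(0,0), D=(8.00,0)
B = A + 1.00·(cos238°, sin238°) = (-0.5299, -0.8480)
|BD| = 8.5720
circle(B,4.00) ∩ circle(D,9.00): a=0.4946, h=3.9693
  candidates: C₊=(-0.4305,3.1507) cross=34.025; C₋=(0.3549,-4.7490) cross=-34.025
  mode - wants cross < 0 → take C=(0.3549,-4.7490) (cross=-34.025)
ex = (C−B)/|BC| = (0.2212,-0.9752); ey = (0.9752,0.2212)
P = B + 1.03·ex + 0.99·ey = (0.6634,-1.6335)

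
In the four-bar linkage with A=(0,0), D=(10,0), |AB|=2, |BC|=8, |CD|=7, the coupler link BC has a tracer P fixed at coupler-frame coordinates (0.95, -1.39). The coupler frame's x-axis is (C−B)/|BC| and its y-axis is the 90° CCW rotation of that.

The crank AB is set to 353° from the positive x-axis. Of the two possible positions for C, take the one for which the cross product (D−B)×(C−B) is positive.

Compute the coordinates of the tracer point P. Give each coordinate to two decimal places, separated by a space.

3.67 -0.30

A=(0,0), D=(10.00,0)
B = A + 2.00·(cos353°, sin353°) = (1.9851, -0.2437)
|BD| = 8.0186
circle(B,8.00) ∩ circle(D,7.00): a=4.9446, h=6.2889
  candidates: C₊=(6.7363,6.1926) cross=50.428; C₋=(7.1186,-6.3795) cross=-50.428
  mode + wants cross > 0 → take C=(6.7363,6.1926) (cross=50.428)
ex = (C−B)/|BC| = (0.5939,0.8045); ey = (-0.8045,0.5939)
P = B + 0.95·ex + -1.39·ey = (3.6676,-0.3049)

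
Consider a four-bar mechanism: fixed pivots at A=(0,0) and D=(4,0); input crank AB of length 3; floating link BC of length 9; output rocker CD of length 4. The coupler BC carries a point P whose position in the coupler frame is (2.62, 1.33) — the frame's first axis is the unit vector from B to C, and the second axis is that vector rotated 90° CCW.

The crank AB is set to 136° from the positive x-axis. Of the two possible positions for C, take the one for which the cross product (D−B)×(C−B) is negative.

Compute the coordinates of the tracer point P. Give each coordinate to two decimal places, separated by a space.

0.68 1.31

A=(0,0), D=(4.00,0)
B = A + 3.00·(cos136°, sin136°) = (-2.1580, 2.0840)
|BD| = 6.5011
circle(B,9.00) ∩ circle(D,4.00): a=8.2497, h=3.5975
  candidates: C₊=(6.8096,2.8472) cross=23.388; C₋=(4.5031,-3.9682) cross=-23.388
  mode - wants cross < 0 → take C=(4.5031,-3.9682) (cross=-23.388)
ex = (C−B)/|BC| = (0.7401,-0.6725); ey = (0.6725,0.7401)
P = B + 2.62·ex + 1.33·ey = (0.6755,1.3065)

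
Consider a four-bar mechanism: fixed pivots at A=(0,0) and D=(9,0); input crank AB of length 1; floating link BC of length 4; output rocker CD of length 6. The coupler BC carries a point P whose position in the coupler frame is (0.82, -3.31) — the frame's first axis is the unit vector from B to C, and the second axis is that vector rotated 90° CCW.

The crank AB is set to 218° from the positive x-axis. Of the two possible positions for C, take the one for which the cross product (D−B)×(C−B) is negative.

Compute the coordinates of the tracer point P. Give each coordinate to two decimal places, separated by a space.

-0.57 -4.02

A=(0,0), D=(9.00,0)
B = A + 1.00·(cos218°, sin218°) = (-0.7880, -0.6157)
|BD| = 9.8074
circle(B,4.00) ∩ circle(D,6.00): a=3.8840, h=0.9562
  candidates: C₊=(3.0283,0.5825) cross=9.378; C₋=(3.1484,-1.3261) cross=-9.378
  mode - wants cross < 0 → take C=(3.1484,-1.3261) (cross=-9.378)
ex = (C−B)/|BC| = (0.9841,-0.1776); ey = (0.1776,0.9841)
P = B + 0.82·ex + -3.31·ey = (-0.5690,-4.0187)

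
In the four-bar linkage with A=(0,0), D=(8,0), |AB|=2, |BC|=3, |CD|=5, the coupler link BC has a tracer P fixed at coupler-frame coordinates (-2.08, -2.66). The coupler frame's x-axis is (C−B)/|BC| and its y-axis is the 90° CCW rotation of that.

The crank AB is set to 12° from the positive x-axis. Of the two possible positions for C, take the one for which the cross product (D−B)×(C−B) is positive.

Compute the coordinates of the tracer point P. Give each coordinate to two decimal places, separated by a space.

A=(0,0), D=(8.00,0)
B = A + 2.00·(cos12°, sin12°) = (1.9563, 0.4158)
|BD| = 6.0580
circle(B,3.00) ∩ circle(D,5.00): a=1.7084, h=2.4660
  candidates: C₊=(3.8300,2.7588) cross=14.939; C₋=(3.4914,-2.1617) cross=-14.939
  mode + wants cross > 0 → take C=(3.8300,2.7588) (cross=14.939)
ex = (C−B)/|BC| = (0.6246,0.7810); ey = (-0.7810,0.6246)
P = B + -2.08·ex + -2.66·ey = (2.7346,-2.8699)

2.73 -2.87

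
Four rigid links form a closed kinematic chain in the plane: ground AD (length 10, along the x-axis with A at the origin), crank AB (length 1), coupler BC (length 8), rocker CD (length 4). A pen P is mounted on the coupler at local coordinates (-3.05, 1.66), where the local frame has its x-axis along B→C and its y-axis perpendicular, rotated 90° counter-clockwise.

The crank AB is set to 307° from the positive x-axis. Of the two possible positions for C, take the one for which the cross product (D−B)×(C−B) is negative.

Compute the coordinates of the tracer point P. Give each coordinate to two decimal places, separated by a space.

A=(0,0), D=(10.00,0)
B = A + 1.00·(cos307°, sin307°) = (0.6018, -0.7986)
|BD| = 9.4321
circle(B,8.00) ∩ circle(D,4.00): a=7.2605, h=3.3592
  candidates: C₊=(7.5518,3.1633) cross=31.685; C₋=(8.1207,-3.5310) cross=-31.685
  mode - wants cross < 0 → take C=(8.1207,-3.5310) (cross=-31.685)
ex = (C−B)/|BC| = (0.9399,-0.3416); ey = (0.3416,0.9399)
P = B + -3.05·ex + 1.66·ey = (-1.6978,1.8033)

-1.70 1.80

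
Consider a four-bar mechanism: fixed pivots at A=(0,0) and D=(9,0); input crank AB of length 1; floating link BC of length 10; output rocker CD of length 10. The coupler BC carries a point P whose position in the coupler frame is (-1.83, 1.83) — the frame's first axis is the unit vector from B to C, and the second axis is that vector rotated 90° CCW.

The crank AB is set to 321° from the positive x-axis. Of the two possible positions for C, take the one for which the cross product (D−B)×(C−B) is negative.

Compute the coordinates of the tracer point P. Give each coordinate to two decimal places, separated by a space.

1.50 1.86

A=(0,0), D=(9.00,0)
B = A + 1.00·(cos321°, sin321°) = (0.7771, -0.6293)
|BD| = 8.2469
circle(B,10.00) ∩ circle(D,10.00): a=4.1235, h=9.1103
  candidates: C₊=(4.1934,8.7691) cross=75.132; C₋=(5.5838,-9.3984) cross=-75.132
  mode - wants cross < 0 → take C=(5.5838,-9.3984) (cross=-75.132)
ex = (C−B)/|BC| = (0.4807,-0.8769); ey = (0.8769,0.4807)
P = B + -1.83·ex + 1.83·ey = (1.5023,1.8550)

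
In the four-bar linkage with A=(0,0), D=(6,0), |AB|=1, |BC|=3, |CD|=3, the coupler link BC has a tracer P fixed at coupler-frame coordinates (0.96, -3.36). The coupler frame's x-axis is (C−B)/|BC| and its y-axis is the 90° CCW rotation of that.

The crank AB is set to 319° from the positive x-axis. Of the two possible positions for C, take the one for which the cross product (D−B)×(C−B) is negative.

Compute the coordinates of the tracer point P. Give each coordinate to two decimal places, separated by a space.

A=(0,0), D=(6.00,0)
B = A + 1.00·(cos319°, sin319°) = (0.7547, -0.6561)
|BD| = 5.2862
circle(B,3.00) ∩ circle(D,3.00): a=2.6431, h=1.4192
  candidates: C₊=(3.2012,1.0802) cross=7.502; C₋=(3.5535,-1.7363) cross=-7.502
  mode - wants cross < 0 → take C=(3.5535,-1.7363) (cross=-7.502)
ex = (C−B)/|BC| = (0.9329,-0.3601); ey = (0.3601,0.9329)
P = B + 0.96·ex + -3.36·ey = (0.4405,-4.1364)

0.44 -4.14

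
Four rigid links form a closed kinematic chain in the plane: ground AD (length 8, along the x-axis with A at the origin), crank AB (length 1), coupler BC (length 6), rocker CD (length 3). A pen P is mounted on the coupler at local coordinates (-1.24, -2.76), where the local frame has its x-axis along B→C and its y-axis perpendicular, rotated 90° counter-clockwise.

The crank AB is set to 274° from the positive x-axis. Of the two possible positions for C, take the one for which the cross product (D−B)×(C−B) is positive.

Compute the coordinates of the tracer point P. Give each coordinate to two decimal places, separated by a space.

A=(0,0), D=(8.00,0)
B = A + 1.00·(cos274°, sin274°) = (0.0698, -0.9976)
|BD| = 7.9927
circle(B,6.00) ∩ circle(D,3.00): a=5.6854, h=1.9173
  candidates: C₊=(5.4714,1.6144) cross=15.325; C₋=(5.9500,-2.1903) cross=-15.325
  mode + wants cross > 0 → take C=(5.4714,1.6144) (cross=15.325)
ex = (C−B)/|BC| = (0.9003,0.4353); ey = (-0.4353,0.9003)
P = B + -1.24·ex + -2.76·ey = (0.1549,-4.0221)

0.15 -4.02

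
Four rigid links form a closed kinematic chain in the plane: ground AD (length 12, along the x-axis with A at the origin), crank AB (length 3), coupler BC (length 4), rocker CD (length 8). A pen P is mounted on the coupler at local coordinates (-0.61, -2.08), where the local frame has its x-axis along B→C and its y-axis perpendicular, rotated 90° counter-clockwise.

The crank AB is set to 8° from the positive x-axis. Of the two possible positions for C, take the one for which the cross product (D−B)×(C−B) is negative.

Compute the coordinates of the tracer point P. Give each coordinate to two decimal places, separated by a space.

A=(0,0), D=(12.00,0)
B = A + 3.00·(cos8°, sin8°) = (2.9708, 0.4175)
|BD| = 9.0388
circle(B,4.00) ∩ circle(D,8.00): a=1.8642, h=3.5390
  candidates: C₊=(4.9965,3.8667) cross=31.989; C₋=(4.6696,-3.2038) cross=-31.989
  mode - wants cross < 0 → take C=(4.6696,-3.2038) (cross=-31.989)
ex = (C−B)/|BC| = (0.4247,-0.9053); ey = (0.9053,0.4247)
P = B + -0.61·ex + -2.08·ey = (0.8286,0.0864)

0.83 0.09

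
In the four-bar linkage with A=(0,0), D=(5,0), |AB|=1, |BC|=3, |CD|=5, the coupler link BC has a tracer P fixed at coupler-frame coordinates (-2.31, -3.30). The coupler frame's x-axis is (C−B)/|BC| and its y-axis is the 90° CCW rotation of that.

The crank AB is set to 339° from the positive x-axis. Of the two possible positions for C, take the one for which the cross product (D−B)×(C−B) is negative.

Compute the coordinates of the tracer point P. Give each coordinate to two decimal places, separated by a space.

A=(0,0), D=(5.00,0)
B = A + 1.00·(cos339°, sin339°) = (0.9336, -0.3584)
|BD| = 4.0822
circle(B,3.00) ∩ circle(D,5.00): a=0.0814, h=2.9989
  candidates: C₊=(0.7514,2.6361) cross=12.242; C₋=(1.2779,-3.3385) cross=-12.242
  mode - wants cross < 0 → take C=(1.2779,-3.3385) (cross=-12.242)
ex = (C−B)/|BC| = (0.1148,-0.9934); ey = (0.9934,0.1148)
P = B + -2.31·ex + -3.30·ey = (-2.6097,1.5576)

-2.61 1.56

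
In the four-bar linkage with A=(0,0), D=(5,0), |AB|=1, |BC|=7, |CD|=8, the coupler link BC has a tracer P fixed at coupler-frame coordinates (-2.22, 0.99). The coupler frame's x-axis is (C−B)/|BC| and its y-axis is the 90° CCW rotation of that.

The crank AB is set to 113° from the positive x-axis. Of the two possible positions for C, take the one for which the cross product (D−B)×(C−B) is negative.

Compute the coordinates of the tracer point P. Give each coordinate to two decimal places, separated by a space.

A=(0,0), D=(5.00,0)
B = A + 1.00·(cos113°, sin113°) = (-0.3907, 0.9205)
|BD| = 5.4688
circle(B,7.00) ∩ circle(D,8.00): a=1.3630, h=6.8660
  candidates: C₊=(2.1085,7.4592) cross=37.549; C₋=(-0.2029,-6.0770) cross=-37.549
  mode - wants cross < 0 → take C=(-0.2029,-6.0770) (cross=-37.549)
ex = (C−B)/|BC| = (0.0268,-0.9996); ey = (0.9996,0.0268)
P = B + -2.22·ex + 0.99·ey = (0.5393,3.1663)

0.54 3.17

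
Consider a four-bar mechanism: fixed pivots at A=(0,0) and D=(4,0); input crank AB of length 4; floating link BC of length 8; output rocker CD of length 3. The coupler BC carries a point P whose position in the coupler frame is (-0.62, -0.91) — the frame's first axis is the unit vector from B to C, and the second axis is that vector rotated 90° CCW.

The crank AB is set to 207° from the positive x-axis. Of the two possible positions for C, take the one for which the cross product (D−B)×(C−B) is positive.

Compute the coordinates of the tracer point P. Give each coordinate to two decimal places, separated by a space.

A=(0,0), D=(4.00,0)
B = A + 4.00·(cos207°, sin207°) = (-3.5640, -1.8160)
|BD| = 7.7790
circle(B,8.00) ∩ circle(D,3.00): a=7.4247, h=2.9790
  candidates: C₊=(2.9601,2.8140) cross=23.174; C₋=(4.3509,-2.9794) cross=-23.174
  mode + wants cross > 0 → take C=(2.9601,2.8140) (cross=23.174)
ex = (C−B)/|BC| = (0.8155,0.5787); ey = (-0.5787,0.8155)
P = B + -0.62·ex + -0.91·ey = (-3.5430,-2.9169)

-3.54 -2.92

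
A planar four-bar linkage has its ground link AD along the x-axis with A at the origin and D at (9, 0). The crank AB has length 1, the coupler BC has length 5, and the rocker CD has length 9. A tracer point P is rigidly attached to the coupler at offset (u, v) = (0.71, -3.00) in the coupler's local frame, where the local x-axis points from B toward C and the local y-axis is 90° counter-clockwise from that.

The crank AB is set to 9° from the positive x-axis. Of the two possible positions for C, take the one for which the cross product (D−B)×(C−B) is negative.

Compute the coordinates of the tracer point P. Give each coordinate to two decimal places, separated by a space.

-1.94 -0.80

A=(0,0), D=(9.00,0)
B = A + 1.00·(cos9°, sin9°) = (0.9877, 0.1564)
|BD| = 8.0138
circle(B,5.00) ∩ circle(D,9.00): a=0.5130, h=4.9736
  candidates: C₊=(1.5976,5.1191) cross=39.858; C₋=(1.4035,-4.8262) cross=-39.858
  mode - wants cross < 0 → take C=(1.4035,-4.8262) (cross=-39.858)
ex = (C−B)/|BC| = (0.0832,-0.9965); ey = (0.9965,0.0832)
P = B + 0.71·ex + -3.00·ey = (-1.9429,-0.8006)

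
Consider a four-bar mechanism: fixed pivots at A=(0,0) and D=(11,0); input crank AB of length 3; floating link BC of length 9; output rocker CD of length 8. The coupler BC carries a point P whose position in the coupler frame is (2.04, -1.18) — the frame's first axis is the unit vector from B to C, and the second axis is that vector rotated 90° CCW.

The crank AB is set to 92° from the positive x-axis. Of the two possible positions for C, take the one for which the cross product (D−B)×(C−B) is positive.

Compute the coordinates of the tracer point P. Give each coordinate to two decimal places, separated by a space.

2.25 2.94

A=(0,0), D=(11.00,0)
B = A + 3.00·(cos92°, sin92°) = (-0.1047, 2.9982)
|BD| = 11.5023
circle(B,9.00) ∩ circle(D,8.00): a=6.4901, h=6.2352
  candidates: C₊=(7.7863,7.3261) cross=71.720; C₋=(4.5358,-4.7132) cross=-71.720
  mode + wants cross > 0 → take C=(7.7863,7.3261) (cross=71.720)
ex = (C−B)/|BC| = (0.8768,0.4809); ey = (-0.4809,0.8768)
P = B + 2.04·ex + -1.18·ey = (2.2514,2.9446)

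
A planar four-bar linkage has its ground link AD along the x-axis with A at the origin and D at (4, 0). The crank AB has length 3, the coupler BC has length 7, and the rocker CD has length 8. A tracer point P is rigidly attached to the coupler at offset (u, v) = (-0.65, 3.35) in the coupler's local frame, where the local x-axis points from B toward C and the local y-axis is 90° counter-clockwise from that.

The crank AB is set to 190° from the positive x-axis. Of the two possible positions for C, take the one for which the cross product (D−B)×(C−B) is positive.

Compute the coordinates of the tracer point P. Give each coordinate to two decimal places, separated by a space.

-6.35 -0.23

A=(0,0), D=(4.00,0)
B = A + 3.00·(cos190°, sin190°) = (-2.9544, -0.5209)
|BD| = 6.9739
circle(B,7.00) ∩ circle(D,8.00): a=2.4115, h=6.5715
  candidates: C₊=(-1.0405,6.2123) cross=45.829; C₋=(-0.0588,-6.8939) cross=-45.829
  mode + wants cross > 0 → take C=(-1.0405,6.2123) (cross=45.829)
ex = (C−B)/|BC| = (0.2734,0.9619); ey = (-0.9619,0.2734)
P = B + -0.65·ex + 3.35·ey = (-6.3545,-0.2302)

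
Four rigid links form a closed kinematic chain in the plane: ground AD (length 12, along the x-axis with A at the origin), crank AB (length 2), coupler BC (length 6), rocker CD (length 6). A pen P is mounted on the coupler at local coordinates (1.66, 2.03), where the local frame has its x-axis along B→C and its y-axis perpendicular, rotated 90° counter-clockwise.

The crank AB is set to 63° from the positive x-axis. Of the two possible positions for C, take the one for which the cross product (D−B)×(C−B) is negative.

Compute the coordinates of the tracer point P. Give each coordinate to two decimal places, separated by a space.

3.36 2.72

A=(0,0), D=(12.00,0)
B = A + 2.00·(cos63°, sin63°) = (0.9080, 1.7820)
|BD| = 11.2343
circle(B,6.00) ∩ circle(D,6.00): a=5.6171, h=2.1090
  candidates: C₊=(6.7885,2.9733) cross=23.693; C₋=(6.1195,-1.1913) cross=-23.693
  mode - wants cross < 0 → take C=(6.1195,-1.1913) (cross=-23.693)
ex = (C−B)/|BC| = (0.8686,-0.4956); ey = (0.4956,0.8686)
P = B + 1.66·ex + 2.03·ey = (3.3558,2.7226)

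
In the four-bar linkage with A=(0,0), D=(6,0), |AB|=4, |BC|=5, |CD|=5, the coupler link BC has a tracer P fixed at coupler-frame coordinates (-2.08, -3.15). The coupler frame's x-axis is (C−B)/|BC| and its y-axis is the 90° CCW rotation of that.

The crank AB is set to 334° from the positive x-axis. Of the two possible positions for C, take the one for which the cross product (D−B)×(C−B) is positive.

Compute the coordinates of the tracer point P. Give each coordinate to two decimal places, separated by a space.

A=(0,0), D=(6.00,0)
B = A + 4.00·(cos334°, sin334°) = (3.5952, -1.7535)
|BD| = 2.9762
circle(B,5.00) ∩ circle(D,5.00): a=1.4881, h=4.7734
  candidates: C₊=(1.9853,2.9802) cross=14.207; C₋=(7.6099,-4.7337) cross=-14.207
  mode + wants cross > 0 → take C=(1.9853,2.9802) (cross=14.207)
ex = (C−B)/|BC| = (-0.3220,0.9467); ey = (-0.9467,-0.3220)
P = B + -2.08·ex + -3.15·ey = (7.2471,-2.7085)

7.25 -2.71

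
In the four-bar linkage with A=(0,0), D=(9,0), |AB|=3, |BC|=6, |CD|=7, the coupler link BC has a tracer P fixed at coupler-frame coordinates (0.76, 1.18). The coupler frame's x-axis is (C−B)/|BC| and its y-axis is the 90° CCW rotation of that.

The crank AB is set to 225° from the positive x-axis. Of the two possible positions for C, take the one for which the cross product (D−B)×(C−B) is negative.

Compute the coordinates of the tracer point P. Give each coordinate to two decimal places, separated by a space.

A=(0,0), D=(9.00,0)
B = A + 3.00·(cos225°, sin225°) = (-2.1213, -2.1213)
|BD| = 11.3218
circle(B,6.00) ∩ circle(D,7.00): a=5.0868, h=3.1819
  candidates: C₊=(2.2792,1.9573) cross=36.025; C₋=(3.4716,-4.2938) cross=-36.025
  mode - wants cross < 0 → take C=(3.4716,-4.2938) (cross=-36.025)
ex = (C−B)/|BC| = (0.9321,-0.3621); ey = (0.3621,0.9321)
P = B + 0.76·ex + 1.18·ey = (-0.9856,-1.2966)

-0.99 -1.30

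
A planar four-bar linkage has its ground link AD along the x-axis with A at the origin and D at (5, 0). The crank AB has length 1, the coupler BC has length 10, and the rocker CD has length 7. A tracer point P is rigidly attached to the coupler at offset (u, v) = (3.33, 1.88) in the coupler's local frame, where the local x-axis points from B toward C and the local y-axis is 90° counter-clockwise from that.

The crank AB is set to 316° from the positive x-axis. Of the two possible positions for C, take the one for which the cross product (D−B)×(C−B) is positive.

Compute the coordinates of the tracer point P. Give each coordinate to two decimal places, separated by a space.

1.70 3.00

A=(0,0), D=(5.00,0)
B = A + 1.00·(cos316°, sin316°) = (0.7193, -0.6947)
|BD| = 4.3367
circle(B,10.00) ∩ circle(D,7.00): a=8.0484, h=5.9349
  candidates: C₊=(7.7132,6.4528) cross=25.738; C₋=(9.6145,-5.2637) cross=-25.738
  mode + wants cross > 0 → take C=(7.7132,6.4528) (cross=25.738)
ex = (C−B)/|BC| = (0.6994,0.7147); ey = (-0.7147,0.6994)
P = B + 3.33·ex + 1.88·ey = (1.7046,3.0003)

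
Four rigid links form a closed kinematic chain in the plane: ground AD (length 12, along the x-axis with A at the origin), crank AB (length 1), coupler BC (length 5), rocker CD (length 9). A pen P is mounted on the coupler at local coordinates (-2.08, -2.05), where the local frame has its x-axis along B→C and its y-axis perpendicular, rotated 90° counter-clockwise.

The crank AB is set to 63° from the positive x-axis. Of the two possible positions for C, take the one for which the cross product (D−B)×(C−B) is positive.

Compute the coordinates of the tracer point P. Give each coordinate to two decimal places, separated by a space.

0.34 -2.03

A=(0,0), D=(12.00,0)
B = A + 1.00·(cos63°, sin63°) = (0.4540, 0.8910)
|BD| = 11.5803
circle(B,5.00) ∩ circle(D,9.00): a=3.3723, h=3.6916
  candidates: C₊=(4.1003,4.3122) cross=42.750; C₋=(3.5322,-3.0491) cross=-42.750
  mode + wants cross > 0 → take C=(4.1003,4.3122) (cross=42.750)
ex = (C−B)/|BC| = (0.7293,0.6842); ey = (-0.6842,0.7293)
P = B + -2.08·ex + -2.05·ey = (0.3398,-2.0272)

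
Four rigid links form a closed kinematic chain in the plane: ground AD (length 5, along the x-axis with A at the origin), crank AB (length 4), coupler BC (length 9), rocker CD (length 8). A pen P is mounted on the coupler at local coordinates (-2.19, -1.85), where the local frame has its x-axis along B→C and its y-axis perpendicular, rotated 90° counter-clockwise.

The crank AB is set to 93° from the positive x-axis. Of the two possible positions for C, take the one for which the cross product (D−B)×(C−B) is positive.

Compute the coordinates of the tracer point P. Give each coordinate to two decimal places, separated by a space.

-1.55 1.46

A=(0,0), D=(5.00,0)
B = A + 4.00·(cos93°, sin93°) = (-0.2093, 3.9945)
|BD| = 6.5646
circle(B,9.00) ∩ circle(D,8.00): a=4.5771, h=7.7492
  candidates: C₊=(8.1382,7.3588) cross=50.870; C₋=(-1.2925,-4.9401) cross=-50.870
  mode + wants cross > 0 → take C=(8.1382,7.3588) (cross=50.870)
ex = (C−B)/|BC| = (0.9275,0.3738); ey = (-0.3738,0.9275)
P = B + -2.19·ex + -1.85·ey = (-1.5490,1.4600)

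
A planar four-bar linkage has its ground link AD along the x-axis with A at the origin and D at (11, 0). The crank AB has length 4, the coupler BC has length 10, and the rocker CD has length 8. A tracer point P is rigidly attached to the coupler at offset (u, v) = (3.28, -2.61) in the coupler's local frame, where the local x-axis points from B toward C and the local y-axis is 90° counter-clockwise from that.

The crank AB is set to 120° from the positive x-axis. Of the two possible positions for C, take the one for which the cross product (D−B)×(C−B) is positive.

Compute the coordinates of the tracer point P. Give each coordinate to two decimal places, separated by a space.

A=(0,0), D=(11.00,0)
B = A + 4.00·(cos120°, sin120°) = (-2.0000, 3.4641)
|BD| = 13.4536
circle(B,10.00) ∩ circle(D,8.00): a=8.0647, h=5.9127
  candidates: C₊=(7.3152,7.1009) cross=79.547; C₋=(4.2704,-4.3258) cross=-79.547
  mode + wants cross > 0 → take C=(7.3152,7.1009) (cross=79.547)
ex = (C−B)/|BC| = (0.9315,0.3637); ey = (-0.3637,0.9315)
P = B + 3.28·ex + -2.61·ey = (2.0046,2.2257)

2.00 2.23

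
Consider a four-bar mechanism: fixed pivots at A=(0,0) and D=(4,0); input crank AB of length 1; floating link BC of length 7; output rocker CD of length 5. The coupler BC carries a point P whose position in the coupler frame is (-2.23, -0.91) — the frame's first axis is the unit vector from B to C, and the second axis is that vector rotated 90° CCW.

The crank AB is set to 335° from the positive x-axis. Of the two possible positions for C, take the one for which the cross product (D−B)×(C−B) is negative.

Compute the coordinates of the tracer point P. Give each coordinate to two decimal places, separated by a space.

-1.47 -0.03

A=(0,0), D=(4.00,0)
B = A + 1.00·(cos335°, sin335°) = (0.9063, -0.4226)
|BD| = 3.1224
circle(B,7.00) ∩ circle(D,5.00): a=5.4044, h=4.4489
  candidates: C₊=(5.6588,4.7168) cross=13.891; C₋=(6.8631,-4.0991) cross=-13.891
  mode - wants cross < 0 → take C=(6.8631,-4.0991) (cross=-13.891)
ex = (C−B)/|BC| = (0.8510,-0.5252); ey = (0.5252,0.8510)
P = B + -2.23·ex + -0.91·ey = (-1.4693,-0.0258)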